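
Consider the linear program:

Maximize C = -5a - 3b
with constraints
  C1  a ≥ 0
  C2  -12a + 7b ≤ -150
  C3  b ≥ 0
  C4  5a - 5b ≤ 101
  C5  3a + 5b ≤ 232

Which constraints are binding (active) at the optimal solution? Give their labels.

C2 and C3

Corner points and C = -5a - 3b:
  (25/2, 0) → C = -125/2
  (2374/81, 778/27) → C = -18872/81
  (101/5, 0) → C = -101
  (333/8, 857/40) → C = -1362/5

The maximum is at (25/2, 0). Substituting into each constraint, equality holds for C2 and C3; the remaining constraints have slack.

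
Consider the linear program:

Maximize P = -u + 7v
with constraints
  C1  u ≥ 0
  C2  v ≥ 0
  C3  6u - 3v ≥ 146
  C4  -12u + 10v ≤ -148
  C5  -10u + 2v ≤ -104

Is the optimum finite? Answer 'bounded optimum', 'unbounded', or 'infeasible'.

unbounded

From the feasible point (73/3, 0), moving in the direction (10, 12) keeps every constraint satisfied while P increases without bound.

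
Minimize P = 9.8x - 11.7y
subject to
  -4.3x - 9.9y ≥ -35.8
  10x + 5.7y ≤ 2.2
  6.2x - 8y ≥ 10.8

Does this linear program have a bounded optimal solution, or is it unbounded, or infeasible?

From the feasible point (3958/5767, -4718/5767), moving in the direction (-8, -6.2) keeps every constraint satisfied while P decreases without bound.

unbounded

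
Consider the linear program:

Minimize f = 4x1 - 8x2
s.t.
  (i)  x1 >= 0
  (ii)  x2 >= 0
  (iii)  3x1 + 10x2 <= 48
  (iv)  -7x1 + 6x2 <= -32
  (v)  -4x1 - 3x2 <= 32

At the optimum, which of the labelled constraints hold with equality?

(iii) and (iv)

Corner points and f = 4x1 - 8x2:
  (16, 0) → f = 64
  (32/7, 0) → f = 128/7
  (76/11, 30/11) → f = 64/11

The minimum is at (76/11, 30/11). Substituting into each constraint, equality holds for (iii) and (iv); the remaining constraints have slack.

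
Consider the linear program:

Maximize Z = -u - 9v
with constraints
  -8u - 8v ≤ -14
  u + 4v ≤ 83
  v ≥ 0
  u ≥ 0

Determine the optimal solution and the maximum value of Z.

Vertices and Z = -u - 9v:
  (7/4, 0) → Z = -7/4
  (0, 7/4) → Z = -63/4
  (83, 0) → Z = -83
  (0, 83/4) → Z = -747/4

The binding constraints are -8u - 8v = -14 and v = 0.
Solving simultaneously gives u = 7/4, v = 0.

u = 7/4, v = 0, maximum Z = -7/4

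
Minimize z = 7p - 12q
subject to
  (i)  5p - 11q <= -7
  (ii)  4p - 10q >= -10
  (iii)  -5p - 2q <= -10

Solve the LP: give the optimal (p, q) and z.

p = 40/29, q = 45/29, minimum z = -260/29

Vertices and z = 7p - 12q:
  (20/3, 11/3) → z = 8/3
  (96/65, 17/13) → z = -348/65
  (40/29, 45/29) → z = -260/29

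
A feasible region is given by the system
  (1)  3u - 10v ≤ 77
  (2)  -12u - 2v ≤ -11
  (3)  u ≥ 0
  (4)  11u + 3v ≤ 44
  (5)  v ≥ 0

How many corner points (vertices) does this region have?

4

Of the 10 pairwise boundary intersections, those satisfying every inequality are:
  (0, 11/2)
  (11/12, 0)
  (0, 44/3)
  (4, 0)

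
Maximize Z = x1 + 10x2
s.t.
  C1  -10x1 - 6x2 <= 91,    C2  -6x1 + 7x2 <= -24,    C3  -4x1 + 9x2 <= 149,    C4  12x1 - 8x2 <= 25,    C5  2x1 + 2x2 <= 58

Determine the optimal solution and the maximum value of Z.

Extreme points and Z = x1 + 10x2:
  (-493/106, -393/53) → Z = -8353/106
  (-289/76, -671/76) → Z = -6999/76
  (-17/36, -23/6) → Z = -1397/36

x1 = -17/36, x2 = -23/6, maximum Z = -1397/36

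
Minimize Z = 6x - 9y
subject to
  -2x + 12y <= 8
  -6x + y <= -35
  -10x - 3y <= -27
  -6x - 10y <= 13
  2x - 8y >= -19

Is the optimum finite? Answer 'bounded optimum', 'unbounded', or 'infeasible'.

bounded optimum

Corner points and Z = 6x - 9y:
  (214/35, 59/35) → Z = 753/35
  (337/66, -48/11) → Z = 769/11
The feasible region has finitely many vertices and no improving ray; the minimum is 753/35 at (214/35, 59/35).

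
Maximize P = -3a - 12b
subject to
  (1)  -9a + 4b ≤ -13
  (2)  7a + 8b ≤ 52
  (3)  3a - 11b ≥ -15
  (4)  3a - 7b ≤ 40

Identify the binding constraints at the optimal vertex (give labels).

Corner points and P = -3a - 12b:
  (7/3, 2) → P = -31
  (-23/17, -107/17) → P = 1353/17
  (452/101, 261/101) → P = -4488/101
  (684/73, -124/73) → P = -564/73

The maximum is at (-23/17, -107/17). Substituting into each constraint, equality holds for (1) and (4); the remaining constraints have slack.

(1) and (4)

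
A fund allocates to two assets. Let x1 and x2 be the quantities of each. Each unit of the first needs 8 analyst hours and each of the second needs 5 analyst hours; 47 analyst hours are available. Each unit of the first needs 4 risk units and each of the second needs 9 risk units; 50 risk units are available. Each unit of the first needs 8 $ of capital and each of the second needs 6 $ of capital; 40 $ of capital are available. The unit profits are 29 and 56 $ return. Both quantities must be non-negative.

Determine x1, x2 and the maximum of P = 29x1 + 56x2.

Extreme points and P = 29x1 + 56x2:
  (0, 0) → P = 0
  (0, 50/9) → P = 2800/9
  (5, 0) → P = 145
  (5/4, 5) → P = 1265/4

The binding constraints are 4x1 + 9x2 = 50 and 8x1 + 6x2 = 40.
Solving simultaneously gives x1 = 5/4, x2 = 5.

x1 = 5/4, x2 = 5, maximum P = 1265/4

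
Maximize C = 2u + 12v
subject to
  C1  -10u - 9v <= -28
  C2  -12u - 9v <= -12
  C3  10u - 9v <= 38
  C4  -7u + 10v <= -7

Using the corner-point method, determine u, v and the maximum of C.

u = 317/37, v = 196/37, maximum C = 2986/37

Corner points and C = 2u + 12v:
  (33/10, -5/9) → C = -1/15
  (343/163, 126/163) → C = 2198/163
  (317/37, 196/37) → C = 2986/37

The binding constraints are 10u - 9v = 38 and -7u + 10v = -7.
Solving simultaneously gives u = 317/37, v = 196/37.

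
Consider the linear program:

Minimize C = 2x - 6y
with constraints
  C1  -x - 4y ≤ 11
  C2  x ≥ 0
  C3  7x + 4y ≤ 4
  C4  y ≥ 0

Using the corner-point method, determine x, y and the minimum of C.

x = 0, y = 1, minimum C = -6

Corner points and C = 2x - 6y:
  (0, 1) → C = -6
  (0, 0) → C = 0
  (4/7, 0) → C = 8/7

The optimum lies where x = 0 and 7x + 4y = 4.
Solving simultaneously gives x = 0, y = 1.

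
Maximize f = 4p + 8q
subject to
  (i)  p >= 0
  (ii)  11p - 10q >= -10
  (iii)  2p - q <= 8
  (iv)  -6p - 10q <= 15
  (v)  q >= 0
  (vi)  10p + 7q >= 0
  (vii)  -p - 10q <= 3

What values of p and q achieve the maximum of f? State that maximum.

p = 10, q = 12, maximum f = 136

Extreme points and f = 4p + 8q:
  (0, 1) → f = 8
  (0, 0) → f = 0
  (10, 12) → f = 136
  (4, 0) → f = 16

At the optimal vertex, 11p - 10q = -10 and 2p - q = 8.
Solving simultaneously gives p = 10, q = 12.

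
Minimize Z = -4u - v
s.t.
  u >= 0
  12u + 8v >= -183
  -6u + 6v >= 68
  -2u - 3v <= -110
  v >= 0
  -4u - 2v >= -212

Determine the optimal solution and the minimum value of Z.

u = 284/9, v = 386/9, minimum Z = -1522/9

Corner points and Z = -4u - v:
  (0, 110/3) → Z = -110/3
  (0, 106) → Z = -106
  (76/5, 398/15) → Z = -262/3
  (284/9, 386/9) → Z = -1522/9

The optimum lies where -6u + 6v = 68 and -4u - 2v = -212.
Solving simultaneously gives u = 284/9, v = 386/9.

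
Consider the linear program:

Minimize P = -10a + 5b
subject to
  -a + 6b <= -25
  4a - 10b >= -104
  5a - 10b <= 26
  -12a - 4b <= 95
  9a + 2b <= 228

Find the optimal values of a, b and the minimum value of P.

a = -47/10, b = -99/20, minimum P = 89/4

The binding constraints are -a + 6b = -25 and 5a - 10b = 26.
Solving simultaneously gives a = -47/10, b = -99/20.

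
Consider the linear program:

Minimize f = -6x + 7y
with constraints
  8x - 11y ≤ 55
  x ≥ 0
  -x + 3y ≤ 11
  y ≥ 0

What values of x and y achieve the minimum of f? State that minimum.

x = 22, y = 11, minimum f = -55

Feasible corners and f = -6x + 7y:
  (22, 11) → f = -55
  (55/8, 0) → f = -165/4
  (0, 11/3) → f = 77/3
  (0, 0) → f = 0

The binding constraints are 8x - 11y = 55 and -x + 3y = 11.
Solving simultaneously gives x = 22, y = 11.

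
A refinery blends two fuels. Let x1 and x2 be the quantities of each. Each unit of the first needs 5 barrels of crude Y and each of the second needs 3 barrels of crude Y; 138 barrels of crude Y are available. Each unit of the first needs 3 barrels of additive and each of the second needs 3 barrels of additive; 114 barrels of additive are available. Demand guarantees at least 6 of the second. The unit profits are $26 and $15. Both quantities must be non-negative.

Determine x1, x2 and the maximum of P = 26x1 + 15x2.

x1 = 24, x2 = 6, maximum P = 714

Feasible corners and P = 26x1 + 15x2:
  (0, 38) → P = 570
  (0, 6) → P = 90
  (12, 26) → P = 702
  (24, 6) → P = 714

At the optimal vertex, 5x1 + 3x2 = 138 and x2 = 6.
Solving simultaneously gives x1 = 24, x2 = 6.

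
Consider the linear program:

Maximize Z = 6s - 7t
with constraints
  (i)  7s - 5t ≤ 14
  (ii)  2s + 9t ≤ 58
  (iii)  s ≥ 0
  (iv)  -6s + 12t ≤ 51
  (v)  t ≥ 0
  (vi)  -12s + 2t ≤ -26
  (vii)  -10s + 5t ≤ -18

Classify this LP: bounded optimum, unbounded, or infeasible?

bounded optimum

Extreme points and Z = 6s - 7t:
  (416/73, 378/73) → Z = -150/73
  (51/23, 7/23) → Z = 257/23
  (113/25, 136/25) → Z = -274/25
  (47/20, 11/10) → Z = 32/5
The feasible region has finitely many vertices and no improving ray; the maximum is 257/23 at (51/23, 7/23).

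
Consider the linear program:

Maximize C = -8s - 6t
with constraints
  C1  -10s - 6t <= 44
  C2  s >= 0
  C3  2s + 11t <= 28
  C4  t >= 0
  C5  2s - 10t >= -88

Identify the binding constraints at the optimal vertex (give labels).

C2 and C4

Corner points and C = -8s - 6t:
  (0, 28/11) → C = -168/11
  (0, 0) → C = 0
  (14, 0) → C = -112

The maximum is at (0, 0). Substituting into each constraint, equality holds for C2 and C4; the remaining constraints have slack.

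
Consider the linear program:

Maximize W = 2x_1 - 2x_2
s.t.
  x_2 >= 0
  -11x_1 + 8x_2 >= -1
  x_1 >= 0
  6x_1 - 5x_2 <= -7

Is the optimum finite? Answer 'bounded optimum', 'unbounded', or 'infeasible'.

Extreme points and W = 2x_1 - 2x_2:
  (61/7, 83/7) → W = -44/7
  (0, 7/5) → W = -14/5
The feasible region has finitely many vertices and no improving ray; the maximum is -14/5 at (0, 7/5).

bounded optimum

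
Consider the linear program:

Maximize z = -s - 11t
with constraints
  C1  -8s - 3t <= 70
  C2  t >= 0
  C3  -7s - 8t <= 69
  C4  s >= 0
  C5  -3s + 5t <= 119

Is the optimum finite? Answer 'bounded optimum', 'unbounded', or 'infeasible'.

Vertices and z = -s - 11t:
  (0, 0) → z = 0
  (0, 119/5) → z = -1309/5
The feasible region has finitely many vertices and no improving ray; the maximum is 0 at (0, 0).

bounded optimum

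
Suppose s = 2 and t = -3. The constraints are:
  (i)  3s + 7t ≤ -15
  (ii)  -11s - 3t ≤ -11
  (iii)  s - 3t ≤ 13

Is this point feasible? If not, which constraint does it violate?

feasible

(i): -15 ≤ -15 ✓
(ii): -13 ≤ -11 ✓
(iii): 11 ≤ 13 ✓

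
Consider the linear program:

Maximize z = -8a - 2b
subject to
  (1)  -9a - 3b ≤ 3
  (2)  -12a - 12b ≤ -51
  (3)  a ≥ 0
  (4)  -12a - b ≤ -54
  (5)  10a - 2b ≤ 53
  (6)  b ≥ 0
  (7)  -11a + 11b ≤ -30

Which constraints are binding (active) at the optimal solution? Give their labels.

(4) and (6)

Corner points and z = -8a - 2b:
  (9/2, 0) → z = -36
  (48/11, 18/11) → z = -420/11
  (53/10, 0) → z = -212/5
  (523/88, 283/88) → z = -2375/44

The maximum is at (9/2, 0). Substituting into each constraint, equality holds for (4) and (6); the remaining constraints have slack.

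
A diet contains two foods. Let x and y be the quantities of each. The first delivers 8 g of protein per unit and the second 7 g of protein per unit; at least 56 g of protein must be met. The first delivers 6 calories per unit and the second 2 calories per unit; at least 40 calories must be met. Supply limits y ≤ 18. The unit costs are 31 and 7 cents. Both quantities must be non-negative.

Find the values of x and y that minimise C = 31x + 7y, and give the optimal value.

Corner points and C = 31x + 7y:
  (7, 0) → C = 217
  (84/13, 8/13) → C = 2660/13
  (2/3, 18) → C = 440/3
The feasible region is unbounded (it extends along (1, 0)), but C strictly increases along every unbounded feasible direction, so there is no improving ray and the minimum is attained at a vertex.

At the optimal vertex, 6x + 2y = 40 and y = 18.
Solving simultaneously gives x = 2/3, y = 18.

x = 2/3, y = 18, minimum C = 440/3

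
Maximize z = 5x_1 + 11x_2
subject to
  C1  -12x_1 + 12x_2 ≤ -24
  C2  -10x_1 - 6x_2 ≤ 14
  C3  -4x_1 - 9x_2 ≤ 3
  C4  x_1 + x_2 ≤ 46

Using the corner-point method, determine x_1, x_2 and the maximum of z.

x_1 = 24, x_2 = 22, maximum z = 362

Extreme points and z = 5x_1 + 11x_2:
  (15/13, -11/13) → z = -46/13
  (24, 22) → z = 362
  (417/5, -187/5) → z = 28/5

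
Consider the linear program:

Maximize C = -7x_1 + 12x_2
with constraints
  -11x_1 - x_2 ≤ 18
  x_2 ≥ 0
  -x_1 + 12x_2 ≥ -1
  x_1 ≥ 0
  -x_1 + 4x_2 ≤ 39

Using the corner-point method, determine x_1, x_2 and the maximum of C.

x_1 = 0, x_2 = 39/4, maximum C = 117

Extreme points and C = -7x_1 + 12x_2:
  (1, 0) → C = -7
  (0, 0) → C = 0
  (0, 39/4) → C = 117
The feasible region is unbounded (it extends along (12, 1), (4, 1)), but C strictly decreases along every unbounded feasible direction, so there is no improving ray and the maximum is attained at a vertex.

The binding constraints are x_1 = 0 and -x_1 + 4x_2 = 39.
Solving simultaneously gives x_1 = 0, x_2 = 39/4.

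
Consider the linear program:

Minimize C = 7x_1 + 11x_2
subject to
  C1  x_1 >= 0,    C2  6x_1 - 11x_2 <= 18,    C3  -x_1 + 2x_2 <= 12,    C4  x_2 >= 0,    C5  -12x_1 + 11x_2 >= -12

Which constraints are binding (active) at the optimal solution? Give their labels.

Extreme points and C = 7x_1 + 11x_2:
  (0, 6) → C = 66
  (0, 0) → C = 0
  (12, 12) → C = 216
  (1, 0) → C = 7

The minimum is at (0, 0). Substituting into each constraint, equality holds for C1 and C4; the remaining constraints have slack.

C1 and C4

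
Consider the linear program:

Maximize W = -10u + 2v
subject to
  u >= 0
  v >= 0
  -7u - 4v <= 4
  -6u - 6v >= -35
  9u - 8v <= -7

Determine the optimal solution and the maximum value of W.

Extreme points and W = -10u + 2v:
  (0, 35/6) → W = 35/3
  (0, 7/8) → W = 7/4
  (7/3, 7/2) → W = -49/3

u = 0, v = 35/6, maximum W = 35/3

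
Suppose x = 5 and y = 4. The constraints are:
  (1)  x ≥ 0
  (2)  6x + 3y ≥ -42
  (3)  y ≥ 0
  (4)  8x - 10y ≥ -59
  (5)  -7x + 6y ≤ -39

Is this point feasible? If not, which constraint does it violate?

Constraint (5): -7x + 6y = -11, which is not ≤ -39. All other constraints are satisfied.

not feasible — violates (5)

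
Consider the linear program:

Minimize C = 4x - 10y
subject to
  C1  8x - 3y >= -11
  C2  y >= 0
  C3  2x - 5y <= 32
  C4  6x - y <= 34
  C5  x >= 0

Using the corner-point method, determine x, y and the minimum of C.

Extreme points and C = 4x - 10y:
  (113/10, 169/5) → C = -1464/5
  (0, 11/3) → C = -110/3
  (17/3, 0) → C = 68/3
  (0, 0) → C = 0

The binding constraints are 8x - 3y = -11 and 6x - y = 34.
Solving simultaneously gives x = 113/10, y = 169/5.

x = 113/10, y = 169/5, minimum C = -1464/5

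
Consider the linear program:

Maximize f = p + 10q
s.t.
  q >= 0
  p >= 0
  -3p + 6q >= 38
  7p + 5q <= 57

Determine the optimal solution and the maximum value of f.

Feasible corners and f = p + 10q:
  (0, 19/3) → f = 190/3
  (0, 57/5) → f = 114
  (8/3, 23/3) → f = 238/3

At the optimal vertex, p = 0 and 7p + 5q = 57.
Solving simultaneously gives p = 0, q = 57/5.

p = 0, q = 57/5, maximum f = 114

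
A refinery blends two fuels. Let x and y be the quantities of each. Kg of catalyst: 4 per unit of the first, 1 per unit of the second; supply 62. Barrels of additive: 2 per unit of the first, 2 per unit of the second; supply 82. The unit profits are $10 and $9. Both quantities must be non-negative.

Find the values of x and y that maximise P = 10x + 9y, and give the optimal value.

Corner points and P = 10x + 9y:
  (0, 0) → P = 0
  (0, 41) → P = 369
  (31/2, 0) → P = 155
  (7, 34) → P = 376

x = 7, y = 34, maximum P = 376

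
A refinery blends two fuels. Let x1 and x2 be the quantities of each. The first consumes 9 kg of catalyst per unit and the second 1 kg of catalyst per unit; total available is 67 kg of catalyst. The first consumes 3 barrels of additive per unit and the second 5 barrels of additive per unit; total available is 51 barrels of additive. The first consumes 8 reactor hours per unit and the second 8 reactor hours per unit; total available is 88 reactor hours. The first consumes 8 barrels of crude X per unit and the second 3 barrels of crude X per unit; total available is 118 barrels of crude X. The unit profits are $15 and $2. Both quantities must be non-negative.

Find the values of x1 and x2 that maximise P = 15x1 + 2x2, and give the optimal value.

The binding constraints are 9x1 + x2 = 67 and 8x1 + 8x2 = 88.
Solving simultaneously gives x1 = 7, x2 = 4.

x1 = 7, x2 = 4, maximum P = 113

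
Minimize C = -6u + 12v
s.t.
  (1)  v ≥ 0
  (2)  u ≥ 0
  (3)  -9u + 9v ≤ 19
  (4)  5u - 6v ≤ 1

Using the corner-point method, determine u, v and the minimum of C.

u = 1/5, v = 0, minimum C = -6/5

Corner points and C = -6u + 12v:
  (0, 0) → C = 0
  (1/5, 0) → C = -6/5
  (0, 19/9) → C = 76/3
The feasible region is unbounded (it extends along (6, 5), (1, 1)), but C strictly increases along every unbounded feasible direction, so there is no improving ray and the minimum is attained at a vertex.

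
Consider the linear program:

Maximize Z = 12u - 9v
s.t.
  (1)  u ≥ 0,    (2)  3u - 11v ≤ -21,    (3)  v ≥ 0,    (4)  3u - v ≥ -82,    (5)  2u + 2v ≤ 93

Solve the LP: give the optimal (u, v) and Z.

u = 981/28, v = 321/28, maximum Z = 1269/4

Feasible corners and Z = 12u - 9v:
  (0, 21/11) → Z = -189/11
  (0, 93/2) → Z = -837/2
  (981/28, 321/28) → Z = 1269/4

At the optimal vertex, 3u - 11v = -21 and 2u + 2v = 93.
Solving simultaneously gives u = 981/28, v = 321/28.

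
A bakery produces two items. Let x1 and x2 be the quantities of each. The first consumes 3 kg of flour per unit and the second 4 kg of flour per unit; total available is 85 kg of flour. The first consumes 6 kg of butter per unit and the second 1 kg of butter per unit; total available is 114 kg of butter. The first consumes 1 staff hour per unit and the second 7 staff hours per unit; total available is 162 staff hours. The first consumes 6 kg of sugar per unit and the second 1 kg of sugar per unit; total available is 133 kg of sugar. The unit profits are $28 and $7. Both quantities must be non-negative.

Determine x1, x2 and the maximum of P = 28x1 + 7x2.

x1 = 53/3, x2 = 8, maximum P = 1652/3

Feasible corners and P = 28x1 + 7x2:
  (0, 0) → P = 0
  (0, 85/4) → P = 595/4
  (19, 0) → P = 532
  (53/3, 8) → P = 1652/3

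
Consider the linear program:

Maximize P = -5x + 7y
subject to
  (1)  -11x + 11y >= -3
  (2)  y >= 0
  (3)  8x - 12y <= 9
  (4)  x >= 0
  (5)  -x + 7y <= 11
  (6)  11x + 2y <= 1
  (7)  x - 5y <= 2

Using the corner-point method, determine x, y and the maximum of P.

x = 0, y = 1/2, maximum P = 7/2

Vertices and P = -5x + 7y:
  (0, 0) → P = 0
  (1/11, 0) → P = -5/11
  (0, 1/2) → P = 7/2

The binding constraints are x = 0 and 11x + 2y = 1.
Solving simultaneously gives x = 0, y = 1/2.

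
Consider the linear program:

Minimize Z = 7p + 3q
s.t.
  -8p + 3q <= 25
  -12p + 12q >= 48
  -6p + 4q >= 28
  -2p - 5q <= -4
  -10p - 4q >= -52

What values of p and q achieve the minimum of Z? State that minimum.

p = -8/7, q = 37/7, minimum Z = 55/7

Vertices and Z = 7p + 3q:
  (-8/7, 37/7) → Z = 55/7
  (28/31, 333/31) → Z = 1195/31
  (3/2, 37/4) → Z = 153/4

The optimum lies where -8p + 3q = 25 and -6p + 4q = 28.
Solving simultaneously gives p = -8/7, q = 37/7.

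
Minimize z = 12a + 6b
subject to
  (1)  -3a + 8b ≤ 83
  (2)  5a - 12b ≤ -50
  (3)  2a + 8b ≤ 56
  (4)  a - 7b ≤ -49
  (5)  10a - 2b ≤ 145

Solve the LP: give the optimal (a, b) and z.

Feasible corners and z = 12a + 6b:
  (-27/5, 167/20) → z = -147/10
  (-189/13, 64/13) → z = -1884/13
  (0, 7) → z = 42

a = -189/13, b = 64/13, minimum z = -1884/13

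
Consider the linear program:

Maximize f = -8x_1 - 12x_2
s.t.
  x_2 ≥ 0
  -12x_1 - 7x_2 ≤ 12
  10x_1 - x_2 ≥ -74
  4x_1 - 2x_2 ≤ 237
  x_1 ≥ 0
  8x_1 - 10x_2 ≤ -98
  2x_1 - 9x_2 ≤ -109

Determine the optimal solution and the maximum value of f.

Feasible corners and f = -8x_1 - 12x_2:
  (0, 74) → f = -888
  (1283/12, 286/3) → f = -5998/3
  (0, 109/9) → f = -436/3
  (4, 13) → f = -188
The feasible region is unbounded (it extends along (1, 2), (1, 10)), but f strictly decreases along every unbounded feasible direction, so there is no improving ray and the maximum is attained at a vertex.

x_1 = 0, x_2 = 109/9, maximum f = -436/3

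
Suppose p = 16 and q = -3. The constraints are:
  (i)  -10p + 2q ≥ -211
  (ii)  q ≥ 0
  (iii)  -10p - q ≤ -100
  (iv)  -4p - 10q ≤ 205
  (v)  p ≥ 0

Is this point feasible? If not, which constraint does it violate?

not feasible — violates (ii)

Constraint (ii): q = -3, which is not ≥ 0. All other constraints are satisfied.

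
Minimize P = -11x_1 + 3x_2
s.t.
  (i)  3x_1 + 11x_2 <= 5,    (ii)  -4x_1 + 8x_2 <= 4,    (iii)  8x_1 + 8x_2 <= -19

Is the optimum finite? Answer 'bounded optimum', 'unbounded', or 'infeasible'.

unbounded

From the feasible point (-23/12, -11/24), moving in the direction (8, -8) keeps every constraint satisfied while P decreases without bound.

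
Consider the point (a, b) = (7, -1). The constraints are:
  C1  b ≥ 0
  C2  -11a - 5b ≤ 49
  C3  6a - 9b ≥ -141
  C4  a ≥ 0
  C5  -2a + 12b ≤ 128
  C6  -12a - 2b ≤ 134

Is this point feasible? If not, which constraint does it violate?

Constraint C1: b = -1, which is not ≥ 0. All other constraints are satisfied.

not feasible — violates C1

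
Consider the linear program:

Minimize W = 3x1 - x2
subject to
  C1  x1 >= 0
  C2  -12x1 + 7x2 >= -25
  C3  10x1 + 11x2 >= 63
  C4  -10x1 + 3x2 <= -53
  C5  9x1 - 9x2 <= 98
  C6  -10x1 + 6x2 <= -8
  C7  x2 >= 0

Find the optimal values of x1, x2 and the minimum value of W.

At the optimal vertex, -10x1 + 3x2 = -53 and -10x1 + 6x2 = -8.
Solving simultaneously gives x1 = 49/5, x2 = 15.

x1 = 49/5, x2 = 15, minimum W = 72/5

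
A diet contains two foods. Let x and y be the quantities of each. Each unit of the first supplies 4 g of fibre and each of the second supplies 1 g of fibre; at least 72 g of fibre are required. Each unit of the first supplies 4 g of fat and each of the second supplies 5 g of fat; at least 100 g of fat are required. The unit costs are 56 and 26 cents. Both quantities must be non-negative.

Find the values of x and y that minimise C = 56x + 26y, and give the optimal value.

x = 65/4, y = 7, minimum C = 1092

Extreme points and C = 56x + 26y:
  (0, 72) → C = 1872
  (25, 0) → C = 1400
  (65/4, 7) → C = 1092
The feasible region is unbounded (it extends along (0, 1), (1, 0)), but C strictly increases along every unbounded feasible direction, so there is no improving ray and the minimum is attained at a vertex.

At the optimal vertex, 4x + y = 72 and 4x + 5y = 100.
Solving simultaneously gives x = 65/4, y = 7.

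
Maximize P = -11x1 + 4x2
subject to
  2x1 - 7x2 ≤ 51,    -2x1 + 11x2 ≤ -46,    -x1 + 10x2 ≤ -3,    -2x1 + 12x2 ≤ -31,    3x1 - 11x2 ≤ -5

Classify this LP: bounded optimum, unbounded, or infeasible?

unbounded

From the feasible point (-51, -148/11), moving in the direction (-11, -2) keeps every constraint satisfied while P increases without bound.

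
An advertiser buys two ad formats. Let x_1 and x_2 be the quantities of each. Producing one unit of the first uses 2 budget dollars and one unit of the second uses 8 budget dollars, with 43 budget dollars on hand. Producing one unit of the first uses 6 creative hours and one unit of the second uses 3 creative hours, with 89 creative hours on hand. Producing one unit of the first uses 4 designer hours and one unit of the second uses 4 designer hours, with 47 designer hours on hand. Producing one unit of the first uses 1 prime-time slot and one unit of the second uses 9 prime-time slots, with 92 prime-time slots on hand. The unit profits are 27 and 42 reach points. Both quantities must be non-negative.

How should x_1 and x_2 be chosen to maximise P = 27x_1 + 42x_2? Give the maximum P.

Vertices and P = 27x_1 + 42x_2:
  (0, 0) → P = 0
  (0, 43/8) → P = 903/4
  (47/4, 0) → P = 1269/4
  (17/2, 13/4) → P = 366

At the optimal vertex, 2x_1 + 8x_2 = 43 and 4x_1 + 4x_2 = 47.
Solving simultaneously gives x_1 = 17/2, x_2 = 13/4.

x_1 = 17/2, x_2 = 13/4, maximum P = 366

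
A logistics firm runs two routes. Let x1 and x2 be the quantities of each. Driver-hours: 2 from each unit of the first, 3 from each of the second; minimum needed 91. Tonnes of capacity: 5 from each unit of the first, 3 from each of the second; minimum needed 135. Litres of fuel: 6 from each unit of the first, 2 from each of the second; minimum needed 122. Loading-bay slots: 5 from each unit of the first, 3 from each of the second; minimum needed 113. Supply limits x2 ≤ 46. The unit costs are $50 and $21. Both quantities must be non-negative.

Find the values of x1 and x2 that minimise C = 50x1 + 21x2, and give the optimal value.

x1 = 12, x2 = 25, minimum C = 1125

The feasible region is unbounded (it extends along (1, 0)), but C strictly increases along every unbounded feasible direction, so there is no improving ray and the minimum is attained at a vertex.

The binding constraints are 5x1 + 3x2 = 135 and 6x1 + 2x2 = 122.
Solving simultaneously gives x1 = 12, x2 = 25.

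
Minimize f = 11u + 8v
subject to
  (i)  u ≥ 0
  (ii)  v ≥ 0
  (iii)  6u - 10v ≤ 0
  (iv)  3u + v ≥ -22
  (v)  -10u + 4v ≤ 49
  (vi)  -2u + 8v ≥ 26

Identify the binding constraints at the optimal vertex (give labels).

Feasible corners and f = 11u + 8v:
  (0, 49/4) → f = 98
  (0, 13/4) → f = 26
  (65/7, 39/7) → f = 1027/7
The feasible region is unbounded (it extends along (2, 5), (5, 3)), but f strictly increases along every unbounded feasible direction, so there is no improving ray and the minimum is attained at a vertex.

The minimum is at (0, 13/4). Substituting into each constraint, equality holds for (i) and (vi); the remaining constraints have slack.

(i) and (vi)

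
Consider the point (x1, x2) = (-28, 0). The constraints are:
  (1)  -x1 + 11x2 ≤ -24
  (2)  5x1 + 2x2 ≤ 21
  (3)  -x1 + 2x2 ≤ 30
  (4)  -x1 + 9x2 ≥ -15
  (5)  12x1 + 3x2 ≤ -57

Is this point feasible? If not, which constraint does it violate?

not feasible — violates (1)

Constraint (1): -x1 + 11x2 = 28, which is not ≤ -24. All other constraints are satisfied.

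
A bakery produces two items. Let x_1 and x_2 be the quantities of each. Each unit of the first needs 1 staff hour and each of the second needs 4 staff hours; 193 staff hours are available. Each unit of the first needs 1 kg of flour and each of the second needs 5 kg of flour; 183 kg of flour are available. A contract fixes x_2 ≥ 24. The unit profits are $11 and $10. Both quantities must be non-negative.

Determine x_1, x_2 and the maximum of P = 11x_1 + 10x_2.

Feasible corners and P = 11x_1 + 10x_2:
  (0, 183/5) → P = 366
  (0, 24) → P = 240
  (63, 24) → P = 933

The optimum lies where x_1 + 5x_2 = 183 and x_2 = 24.
Solving simultaneously gives x_1 = 63, x_2 = 24.

x_1 = 63, x_2 = 24, maximum P = 933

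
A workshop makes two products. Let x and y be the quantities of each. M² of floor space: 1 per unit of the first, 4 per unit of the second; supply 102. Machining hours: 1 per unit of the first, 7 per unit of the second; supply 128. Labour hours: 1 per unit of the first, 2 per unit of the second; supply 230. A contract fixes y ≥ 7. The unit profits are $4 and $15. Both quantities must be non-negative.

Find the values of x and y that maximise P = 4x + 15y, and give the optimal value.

Feasible corners and P = 4x + 15y:
  (0, 128/7) → P = 1920/7
  (0, 7) → P = 105
  (202/3, 26/3) → P = 1198/3
  (74, 7) → P = 401

The optimum lies where x + 4y = 102 and y = 7.
Solving simultaneously gives x = 74, y = 7.

x = 74, y = 7, maximum P = 401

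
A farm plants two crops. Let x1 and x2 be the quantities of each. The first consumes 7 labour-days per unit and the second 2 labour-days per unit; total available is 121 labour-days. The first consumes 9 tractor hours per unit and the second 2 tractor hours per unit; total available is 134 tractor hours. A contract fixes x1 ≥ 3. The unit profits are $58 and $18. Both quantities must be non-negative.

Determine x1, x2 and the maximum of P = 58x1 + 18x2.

Corner points and P = 58x1 + 18x2:
  (134/9, 0) → P = 7772/9
  (3, 0) → P = 174
  (13/2, 151/4) → P = 2113/2
  (3, 50) → P = 1074

x1 = 3, x2 = 50, maximum P = 1074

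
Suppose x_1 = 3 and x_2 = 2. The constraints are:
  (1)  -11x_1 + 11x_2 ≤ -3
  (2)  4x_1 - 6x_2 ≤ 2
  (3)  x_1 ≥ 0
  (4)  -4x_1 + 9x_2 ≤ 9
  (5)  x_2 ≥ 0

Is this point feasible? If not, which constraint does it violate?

(1): -11 ≤ -3 ✓
(2): 0 ≤ 2 ✓
(3): 3 ≥ 0 ✓
(4): 6 ≤ 9 ✓
(5): 2 ≥ 0 ✓

feasible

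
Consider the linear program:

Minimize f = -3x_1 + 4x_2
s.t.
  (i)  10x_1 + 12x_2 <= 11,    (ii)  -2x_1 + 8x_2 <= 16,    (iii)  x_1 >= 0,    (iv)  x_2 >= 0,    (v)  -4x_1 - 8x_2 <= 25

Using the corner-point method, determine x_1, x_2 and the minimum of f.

x_1 = 11/10, x_2 = 0, minimum f = -33/10

Feasible corners and f = -3x_1 + 4x_2:
  (0, 11/12) → f = 11/3
  (11/10, 0) → f = -33/10
  (0, 0) → f = 0

The optimum lies where 10x_1 + 12x_2 = 11 and x_2 = 0.
Solving simultaneously gives x_1 = 11/10, x_2 = 0.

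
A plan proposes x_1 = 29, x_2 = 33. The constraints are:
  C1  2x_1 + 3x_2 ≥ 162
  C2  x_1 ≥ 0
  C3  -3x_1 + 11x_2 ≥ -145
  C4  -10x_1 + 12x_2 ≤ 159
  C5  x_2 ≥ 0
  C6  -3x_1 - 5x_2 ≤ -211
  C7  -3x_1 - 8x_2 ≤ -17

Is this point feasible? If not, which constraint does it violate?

Constraint C1: 2x_1 + 3x_2 = 157, which is not ≥ 162. All other constraints are satisfied.

not feasible — violates C1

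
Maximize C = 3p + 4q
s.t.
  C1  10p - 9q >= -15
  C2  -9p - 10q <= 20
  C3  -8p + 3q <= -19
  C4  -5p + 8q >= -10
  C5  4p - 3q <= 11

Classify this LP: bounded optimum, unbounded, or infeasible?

Vertices and C = 3p + 4q:
  (36/7, 155/21) → C = 944/21
  (24, 85/3) → C = 556/3
  (122/49, 15/49) → C = 426/49
  (58/17, 15/17) → C = 234/17
The feasible region has finitely many vertices and no improving ray; the maximum is 556/3 at (24, 85/3).

bounded optimum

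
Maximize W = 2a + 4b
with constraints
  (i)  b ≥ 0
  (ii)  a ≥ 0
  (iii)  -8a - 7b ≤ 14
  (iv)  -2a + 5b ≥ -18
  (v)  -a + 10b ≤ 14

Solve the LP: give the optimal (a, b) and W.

a = 50/3, b = 46/15, maximum W = 228/5

Corner points and W = 2a + 4b:
  (0, 0) → W = 0
  (9, 0) → W = 18
  (0, 7/5) → W = 28/5
  (50/3, 46/15) → W = 228/5

At the optimal vertex, -2a + 5b = -18 and -a + 10b = 14.
Solving simultaneously gives a = 50/3, b = 46/15.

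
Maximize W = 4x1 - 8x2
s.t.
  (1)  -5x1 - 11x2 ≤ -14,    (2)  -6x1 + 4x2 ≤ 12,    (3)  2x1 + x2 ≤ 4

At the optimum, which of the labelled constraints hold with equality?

(1) and (3)

Vertices and W = 4x1 - 8x2:
  (-38/43, 72/43) → W = -728/43
  (30/17, 8/17) → W = 56/17
  (2/7, 24/7) → W = -184/7

The maximum is at (30/17, 8/17). Substituting into each constraint, equality holds for (1) and (3); the remaining constraints have slack.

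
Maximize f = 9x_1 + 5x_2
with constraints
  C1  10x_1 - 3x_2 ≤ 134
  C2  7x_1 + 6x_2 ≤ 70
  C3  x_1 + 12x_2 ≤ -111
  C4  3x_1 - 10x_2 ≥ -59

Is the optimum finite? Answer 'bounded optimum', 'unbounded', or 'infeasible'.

Vertices and f = 9x_1 + 5x_2:
  (425/41, -1244/123) → f = 5255/123
  (-909/23, -137/23) → f = -8866/23
The feasible region has finitely many vertices and no improving ray; the maximum is 5255/123 at (425/41, -1244/123).

bounded optimum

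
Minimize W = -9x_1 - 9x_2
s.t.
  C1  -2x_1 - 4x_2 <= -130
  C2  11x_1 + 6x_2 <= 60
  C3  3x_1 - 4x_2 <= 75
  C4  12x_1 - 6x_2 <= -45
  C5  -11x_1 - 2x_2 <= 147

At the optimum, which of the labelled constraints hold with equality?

Extreme points and W = -9x_1 - 9x_2:
  (-135/8, 655/16) → W = -3465/16
  (-106/5, 431/10) → W = -1971/10
  (-501/22, 207/4) → W = -11475/44

The minimum is at (-501/22, 207/4). Substituting into each constraint, equality holds for C2 and C5; the remaining constraints have slack.

C2 and C5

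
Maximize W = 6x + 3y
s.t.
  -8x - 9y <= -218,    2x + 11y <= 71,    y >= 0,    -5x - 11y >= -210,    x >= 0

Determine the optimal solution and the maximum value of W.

x = 71/2, y = 0, maximum W = 213

The binding constraints are 2x + 11y = 71 and y = 0.
Solving simultaneously gives x = 71/2, y = 0.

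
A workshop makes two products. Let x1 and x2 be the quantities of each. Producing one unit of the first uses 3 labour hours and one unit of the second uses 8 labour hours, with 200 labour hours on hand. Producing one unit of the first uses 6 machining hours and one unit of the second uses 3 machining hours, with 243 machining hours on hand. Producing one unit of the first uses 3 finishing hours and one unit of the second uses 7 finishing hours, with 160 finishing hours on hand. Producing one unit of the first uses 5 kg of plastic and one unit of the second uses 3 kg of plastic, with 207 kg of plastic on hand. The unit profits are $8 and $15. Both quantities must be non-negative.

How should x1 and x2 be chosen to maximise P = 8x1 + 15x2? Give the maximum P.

x1 = 37, x2 = 7, maximum P = 401

Feasible corners and P = 8x1 + 15x2:
  (0, 0) → P = 0
  (0, 160/7) → P = 2400/7
  (81/2, 0) → P = 324
  (37, 7) → P = 401

At the optimal vertex, 6x1 + 3x2 = 243 and 3x1 + 7x2 = 160.
Solving simultaneously gives x1 = 37, x2 = 7.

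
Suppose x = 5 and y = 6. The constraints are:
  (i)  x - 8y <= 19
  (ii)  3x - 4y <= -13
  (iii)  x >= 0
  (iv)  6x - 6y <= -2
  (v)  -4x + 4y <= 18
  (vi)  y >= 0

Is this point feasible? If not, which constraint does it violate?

Constraint (ii): 3x - 4y = -9, which is not ≤ -13. All other constraints are satisfied.

not feasible — violates (ii)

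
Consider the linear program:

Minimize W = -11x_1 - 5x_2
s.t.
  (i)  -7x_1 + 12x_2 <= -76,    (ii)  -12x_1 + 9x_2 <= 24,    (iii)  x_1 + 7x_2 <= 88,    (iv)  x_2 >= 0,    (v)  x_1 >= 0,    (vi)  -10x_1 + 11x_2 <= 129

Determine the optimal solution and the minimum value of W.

x_1 = 88, x_2 = 0, minimum W = -968

Extreme points and W = -11x_1 - 5x_2:
  (1588/61, 540/61) → W = -20168/61
  (76/7, 0) → W = -836/7
  (88, 0) → W = -968

At the optimal vertex, x_1 + 7x_2 = 88 and x_2 = 0.
Solving simultaneously gives x_1 = 88, x_2 = 0.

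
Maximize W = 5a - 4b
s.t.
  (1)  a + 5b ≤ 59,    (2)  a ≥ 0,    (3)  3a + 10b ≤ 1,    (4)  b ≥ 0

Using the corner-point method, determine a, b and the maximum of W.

a = 1/3, b = 0, maximum W = 5/3

Vertices and W = 5a - 4b:
  (0, 1/10) → W = -2/5
  (0, 0) → W = 0
  (1/3, 0) → W = 5/3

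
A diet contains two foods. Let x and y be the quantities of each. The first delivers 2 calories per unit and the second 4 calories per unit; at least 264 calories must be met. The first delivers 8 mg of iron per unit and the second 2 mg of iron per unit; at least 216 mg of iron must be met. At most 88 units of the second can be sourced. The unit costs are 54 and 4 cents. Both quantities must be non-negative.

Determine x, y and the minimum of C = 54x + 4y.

Corner points and C = 54x + 4y:
  (132, 0) → C = 7128
  (12, 60) → C = 888
  (5, 88) → C = 622
The feasible region is unbounded (it extends along (1, 0)), but C strictly increases along every unbounded feasible direction, so there is no improving ray and the minimum is attained at a vertex.

x = 5, y = 88, minimum C = 622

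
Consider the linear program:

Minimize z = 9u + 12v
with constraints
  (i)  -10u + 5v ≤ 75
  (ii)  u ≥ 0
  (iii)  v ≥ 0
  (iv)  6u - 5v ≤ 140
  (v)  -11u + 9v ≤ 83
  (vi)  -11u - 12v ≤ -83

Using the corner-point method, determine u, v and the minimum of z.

u = 83/11, v = 0, minimum z = 747/11

Vertices and z = 9u + 12v:
  (0, 83/9) → z = 332/3
  (0, 83/12) → z = 83
  (70/3, 0) → z = 210
  (83/11, 0) → z = 747/11
The feasible region is unbounded (it extends along (5, 6), (9, 11)), but z strictly increases along every unbounded feasible direction, so there is no improving ray and the minimum is attained at a vertex.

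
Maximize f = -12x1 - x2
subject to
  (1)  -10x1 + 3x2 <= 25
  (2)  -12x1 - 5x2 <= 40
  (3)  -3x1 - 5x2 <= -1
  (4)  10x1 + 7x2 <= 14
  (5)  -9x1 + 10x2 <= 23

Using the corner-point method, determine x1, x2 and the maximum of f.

x1 = -7/5, x2 = 26/25, maximum f = 394/25

Extreme points and f = -12x1 - x2:
  (63/29, -32/29) → f = -724/29
  (-7/5, 26/25) → f = 394/25
  (-21/163, 356/163) → f = -104/163

The binding constraints are -3x1 - 5x2 = -1 and -9x1 + 10x2 = 23.
Solving simultaneously gives x1 = -7/5, x2 = 26/25.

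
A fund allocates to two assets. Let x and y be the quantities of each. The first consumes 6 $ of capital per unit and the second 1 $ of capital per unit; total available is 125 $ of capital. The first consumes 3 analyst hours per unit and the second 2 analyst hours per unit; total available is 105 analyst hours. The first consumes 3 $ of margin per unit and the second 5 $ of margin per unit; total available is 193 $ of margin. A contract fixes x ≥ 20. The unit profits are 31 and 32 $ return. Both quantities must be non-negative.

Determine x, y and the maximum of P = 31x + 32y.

x = 20, y = 5, maximum P = 780

Extreme points and P = 31x + 32y:
  (125/6, 0) → P = 3875/6
  (20, 0) → P = 620
  (20, 5) → P = 780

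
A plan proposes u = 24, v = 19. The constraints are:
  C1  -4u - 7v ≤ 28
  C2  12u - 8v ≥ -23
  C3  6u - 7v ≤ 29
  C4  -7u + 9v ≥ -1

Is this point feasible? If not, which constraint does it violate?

C1: -229 ≤ 28 ✓
C2: 136 ≥ -23 ✓
C3: 11 ≤ 29 ✓
C4: 3 ≥ -1 ✓

feasible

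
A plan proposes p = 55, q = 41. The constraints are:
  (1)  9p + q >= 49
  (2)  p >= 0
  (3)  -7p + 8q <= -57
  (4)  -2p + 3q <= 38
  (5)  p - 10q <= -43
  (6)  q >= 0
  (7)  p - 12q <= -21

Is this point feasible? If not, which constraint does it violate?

(1): 536 ≥ 49 ✓
(2): 55 ≥ 0 ✓
(3): -57 ≤ -57 ✓
(4): 13 ≤ 38 ✓
(5): -355 ≤ -43 ✓
(6): 41 ≥ 0 ✓
(7): -437 ≤ -21 ✓

feasible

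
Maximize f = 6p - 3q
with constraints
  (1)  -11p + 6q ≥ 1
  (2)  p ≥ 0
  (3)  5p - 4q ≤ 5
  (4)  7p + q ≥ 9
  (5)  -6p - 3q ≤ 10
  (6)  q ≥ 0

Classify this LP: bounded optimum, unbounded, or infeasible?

From the feasible point (1, 2), moving in the direction (6, 11) keeps every constraint satisfied while f increases without bound.

unbounded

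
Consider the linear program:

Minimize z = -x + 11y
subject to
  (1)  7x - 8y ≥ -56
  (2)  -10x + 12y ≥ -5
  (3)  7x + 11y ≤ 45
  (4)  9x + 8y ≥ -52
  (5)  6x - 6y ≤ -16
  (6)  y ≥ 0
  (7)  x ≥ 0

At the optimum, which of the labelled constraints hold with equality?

Extreme points and z = -x + 11y:
  (47/54, 191/54) → z = 1027/27
  (0, 45/11) → z = 45
  (0, 8/3) → z = 88/3

The minimum is at (0, 8/3). Substituting into each constraint, equality holds for (5) and (7); the remaining constraints have slack.

(5) and (7)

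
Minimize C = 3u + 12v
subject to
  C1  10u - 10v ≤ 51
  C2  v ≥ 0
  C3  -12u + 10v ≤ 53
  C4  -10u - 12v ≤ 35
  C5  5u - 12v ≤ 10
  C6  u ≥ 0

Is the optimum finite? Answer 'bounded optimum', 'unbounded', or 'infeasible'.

Corner points and C = 3u + 12v:
  (256/35, 31/14) → C = 1698/35
  (2, 0) → C = 6
  (0, 0) → C = 0
  (0, 53/10) → C = 318/5
The feasible region has finitely many vertices and no improving ray; the minimum is 0 at (0, 0).

bounded optimum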